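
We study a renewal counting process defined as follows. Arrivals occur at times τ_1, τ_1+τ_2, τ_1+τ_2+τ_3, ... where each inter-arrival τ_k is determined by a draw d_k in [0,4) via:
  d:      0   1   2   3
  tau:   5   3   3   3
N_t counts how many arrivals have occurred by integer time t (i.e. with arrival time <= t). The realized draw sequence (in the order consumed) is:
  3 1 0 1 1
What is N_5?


draw d_1=3: τ_1=3, arrival time A_1=3
draw d_2=1: τ_2=3, arrival time A_2=6
draw d_3=0: τ_3=5, arrival time A_3=11
draw d_4=1: τ_4=3, arrival time A_4=14
draw d_5=1: τ_5=3, arrival time A_5=17
N_t over t=0..5: 0:0 1:0 2:0 3:1 4:1 5:1

1


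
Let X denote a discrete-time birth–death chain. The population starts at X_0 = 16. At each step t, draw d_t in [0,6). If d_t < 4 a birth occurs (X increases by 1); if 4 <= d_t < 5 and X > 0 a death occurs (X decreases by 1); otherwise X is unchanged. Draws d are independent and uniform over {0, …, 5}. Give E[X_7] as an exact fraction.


X can drop by at most 1 per step and X_0 = 16 > T = 7, so X_t >= 16 − t >= 9 > 0 for every t <= 7: the floor at 0 (the 'and X > 0' condition) never binds. Hence X_7 = X_0 + Σ_{t<7} Y_t with i.i.d. increments Y_t = y(d_t) ∈ {+1, −1, 0}.
Outcome values over d=0..5: [1, 1, 1, 1, -1, 0]
Σy = 3, Σy² = 5, M = 6
μ = 3/6 = 1/2,  σ² = 5/6 − (1/2)² = 7/12
E[X_7] = 16 + 7·(1/2) = 39/2

39/2


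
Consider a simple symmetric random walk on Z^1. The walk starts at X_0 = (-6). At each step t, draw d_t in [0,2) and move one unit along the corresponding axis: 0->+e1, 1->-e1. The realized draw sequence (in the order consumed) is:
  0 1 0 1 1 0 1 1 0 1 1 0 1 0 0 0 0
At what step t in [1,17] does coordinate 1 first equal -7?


t=0: X=(-6), d=0 → +e1, X_1=(-5)
t=1: X=(-5), d=1 → -e1, X_2=(-6)
t=2: X=(-6), d=0 → +e1, X_3=(-5)
t=3: X=(-5), d=1 → -e1, X_4=(-6)
t=4: X=(-6), d=1 → -e1, X_5=(-7)
t=5: X=(-7), d=0 → +e1, X_6=(-6)
t=6: X=(-6), d=1 → -e1, X_7=(-7)
t=7: X=(-7), d=1 → -e1, X_8=(-8)
t=8: X=(-8), d=0 → +e1, X_9=(-7)
t=9: X=(-7), d=1 → -e1, X_10=(-8)
t=10: X=(-8), d=1 → -e1, X_11=(-9)
t=11: X=(-9), d=0 → +e1, X_12=(-8)
t=12: X=(-8), d=1 → -e1, X_13=(-9)
t=13: X=(-9), d=0 → +e1, X_14=(-8)
t=14: X=(-8), d=0 → +e1, X_15=(-7)
t=15: X=(-7), d=0 → +e1, X_16=(-6)
t=16: X=(-6), d=0 → +e1, X_17=(-5)

5


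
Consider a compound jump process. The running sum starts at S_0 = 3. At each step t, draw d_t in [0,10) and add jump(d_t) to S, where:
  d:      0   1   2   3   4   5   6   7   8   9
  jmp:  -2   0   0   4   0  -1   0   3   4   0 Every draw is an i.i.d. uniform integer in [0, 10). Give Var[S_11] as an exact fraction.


1089/25

Outcome values over d=0..9: [-2, 0, 0, 4, 0, -1, 0, 3, 4, 0]
Σy = 8, Σy² = 46, M = 10
μ = 8/10 = 4/5,  σ² = 46/10 − (4/5)² = 99/25
Independent increments: Var[S_11] = 11·σ² = 11·(99/25) = 1089/25


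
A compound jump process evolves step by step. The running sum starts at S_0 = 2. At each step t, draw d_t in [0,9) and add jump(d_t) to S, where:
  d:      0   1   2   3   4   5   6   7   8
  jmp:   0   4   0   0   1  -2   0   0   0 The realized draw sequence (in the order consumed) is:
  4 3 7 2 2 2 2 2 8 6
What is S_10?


3

t=0: S=2, d=4, jump=1, S_1=3
t=1: S=3, d=3, jump=0, S_2=3
t=2: S=3, d=7, jump=0, S_3=3
t=3: S=3, d=2, jump=0, S_4=3
t=4: S=3, d=2, jump=0, S_5=3
t=5: S=3, d=2, jump=0, S_6=3
t=6: S=3, d=2, jump=0, S_7=3
t=7: S=3, d=2, jump=0, S_8=3
t=8: S=3, d=8, jump=0, S_9=3
t=9: S=3, d=6, jump=0, S_10=3


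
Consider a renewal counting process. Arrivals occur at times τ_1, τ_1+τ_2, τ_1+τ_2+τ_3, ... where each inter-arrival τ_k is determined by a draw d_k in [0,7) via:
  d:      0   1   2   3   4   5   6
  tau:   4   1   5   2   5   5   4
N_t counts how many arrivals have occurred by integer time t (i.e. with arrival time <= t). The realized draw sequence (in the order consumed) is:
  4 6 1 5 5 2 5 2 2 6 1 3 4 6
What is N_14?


3

draw d_1=4: τ_1=5, arrival time A_1=5
draw d_2=6: τ_2=4, arrival time A_2=9
draw d_3=1: τ_3=1, arrival time A_3=10
draw d_4=5: τ_4=5, arrival time A_4=15
draw d_5=5: τ_5=5, arrival time A_5=20
draw d_6=2: τ_6=5, arrival time A_6=25
draw d_7=5: τ_7=5, arrival time A_7=30
draw d_8=2: τ_8=5, arrival time A_8=35
draw d_9=2: τ_9=5, arrival time A_9=40
draw d_10=6: τ_10=4, arrival time A_10=44
draw d_11=1: τ_11=1, arrival time A_11=45
draw d_12=3: τ_12=2, arrival time A_12=47
draw d_13=4: τ_13=5, arrival time A_13=52
draw d_14=6: τ_14=4, arrival time A_14=56
N_t over t=0..14: 0:0 1:0 2:0 3:0 4:0 5:1 6:1 7:1 8:1 9:2 10:3 11:3 12:3 13:3 14:3


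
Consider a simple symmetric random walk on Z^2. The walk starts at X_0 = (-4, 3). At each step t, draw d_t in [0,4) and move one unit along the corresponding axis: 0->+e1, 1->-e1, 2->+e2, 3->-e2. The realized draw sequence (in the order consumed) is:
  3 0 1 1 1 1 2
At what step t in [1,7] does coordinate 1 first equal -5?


t=0: X=(-4, 3), d=3 → -e2, X_1=(-4, 2)
t=1: X=(-4, 2), d=0 → +e1, X_2=(-3, 2)
t=2: X=(-3, 2), d=1 → -e1, X_3=(-4, 2)
t=3: X=(-4, 2), d=1 → -e1, X_4=(-5, 2)
t=4: X=(-5, 2), d=1 → -e1, X_5=(-6, 2)
t=5: X=(-6, 2), d=1 → -e1, X_6=(-7, 2)
t=6: X=(-7, 2), d=2 → +e2, X_7=(-7, 3)

4


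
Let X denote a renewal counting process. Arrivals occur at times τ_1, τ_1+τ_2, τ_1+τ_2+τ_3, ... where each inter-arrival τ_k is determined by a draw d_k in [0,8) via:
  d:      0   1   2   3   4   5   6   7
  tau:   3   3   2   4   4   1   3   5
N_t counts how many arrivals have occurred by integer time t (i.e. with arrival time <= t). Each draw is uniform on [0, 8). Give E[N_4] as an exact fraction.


Inter-arrival values over d=0..7: [3, 3, 2, 4, 4, 1, 3, 5]
Each d has probability 1/8, so the pmf of τ is: f(1) = 1/8, f(2) = 1/8, f(3) = 3/8, f(4) = 1/4, f(5) = 1/8
Renewal equation for m(n) = E[N_n]: condition on τ_1 = k (if k <= n, one arrival plus a fresh copy on the remaining n−k steps): m(n) = F(n) + Σ_{k<=n} f(k)·m(n−k), where F(n) = P(τ <= n) and m(0) = 0
m(1) = F(1) = 1/8
m(2) = F(2) + f(1)·m(1) = 1/4 + 1/8·1/8 = 17/64
m(3) = F(3) + f(1)·m(2) + f(2)·m(1) = 5/8 + 1/8·17/64 + 1/8·1/8 = 345/512
m(4) = F(4) + f(1)·m(3) + f(2)·m(2) + f(3)·m(1) = 7/8 + 1/8·345/512 + 1/8·17/64 + 3/8·1/8 = 4257/4096
E[N_4] = m(4) = 4257/4096

4257/4096


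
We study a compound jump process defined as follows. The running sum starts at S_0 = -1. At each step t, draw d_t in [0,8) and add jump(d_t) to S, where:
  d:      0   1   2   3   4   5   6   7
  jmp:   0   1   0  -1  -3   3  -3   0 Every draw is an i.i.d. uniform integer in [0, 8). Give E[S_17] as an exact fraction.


Outcome values over d=0..7: [0, 1, 0, -1, -3, 3, -3, 0]
Σy = -3, Σy² = 29, M = 8
μ = -3/8 = -3/8,  σ² = 29/8 − (-3/8)² = 223/64
E[S_17] = -1 + 17·(-3/8) = -59/8

-59/8


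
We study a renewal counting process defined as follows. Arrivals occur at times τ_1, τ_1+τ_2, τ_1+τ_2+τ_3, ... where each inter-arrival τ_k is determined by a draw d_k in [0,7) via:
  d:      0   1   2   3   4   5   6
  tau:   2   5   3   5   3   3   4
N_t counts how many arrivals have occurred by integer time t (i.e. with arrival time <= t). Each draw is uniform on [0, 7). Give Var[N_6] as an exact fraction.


Inter-arrival values over d=0..6: [2, 5, 3, 5, 3, 3, 4]
Each d has probability 1/7, so the pmf of τ is: f(2) = 1/7, f(3) = 3/7, f(4) = 1/7, f(5) = 2/7
Let p_n(j) = P(N_n = j), with p_0 = [1]. Condition on τ_1: p_n(0) = P(τ > n), and for j >= 1, p_n(j) = Σ_{k<=n} f(k)·p_{n−k}(j−1)
p_1 = [1]  (j = 0)
p_2 = [6/7, 1/7]  (j = 0..1)
p_3 = [3/7, 4/7]  (j = 0..1)
p_4 = [2/7, 34/49, 1/49]  (j = 0..2)
p_5 = [0, 6/7, 1/7]  (j = 0..2)
p_6 = [0, 31/49, 125/343, 1/343]  (j = 0..3)
E[N_6] = Σ j·p_6(j) = 470/343;  E[N_6²] = Σ j²·p_6(j) = 726/343
Var[N_6] = 726/343 − (470/343)² = 28118/117649

28118/117649


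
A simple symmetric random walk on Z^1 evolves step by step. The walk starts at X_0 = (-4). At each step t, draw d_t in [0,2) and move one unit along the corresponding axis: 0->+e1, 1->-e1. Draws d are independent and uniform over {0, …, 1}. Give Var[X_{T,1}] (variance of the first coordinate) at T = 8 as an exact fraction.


Outcome values over d=0..1: [1, -1]
Σy = 0, Σy² = 2, M = 2
μ = 0/2 = 0,  σ² = 2/2 − (0)² = 1
Independent increments: Var[X_8] = 8·σ² = 8·(1) = 8

8


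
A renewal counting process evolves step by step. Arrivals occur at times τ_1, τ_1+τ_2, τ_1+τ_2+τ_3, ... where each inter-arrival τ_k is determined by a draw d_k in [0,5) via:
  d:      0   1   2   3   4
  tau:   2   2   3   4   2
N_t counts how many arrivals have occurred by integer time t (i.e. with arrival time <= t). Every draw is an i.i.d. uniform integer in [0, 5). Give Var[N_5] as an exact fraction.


6/25

Inter-arrival values over d=0..4: [2, 2, 3, 4, 2]
Each d has probability 1/5, so the pmf of τ is: f(2) = 3/5, f(3) = 1/5, f(4) = 1/5
Let p_n(j) = P(N_n = j), with p_0 = [1]. Condition on τ_1: p_n(0) = P(τ > n), and for j >= 1, p_n(j) = Σ_{k<=n} f(k)·p_{n−k}(j−1)
p_1 = [1]  (j = 0)
p_2 = [2/5, 3/5]  (j = 0..1)
p_3 = [1/5, 4/5]  (j = 0..1)
p_4 = [0, 16/25, 9/25]  (j = 0..2)
p_5 = [0, 2/5, 3/5]  (j = 0..2)
E[N_5] = Σ j·p_5(j) = 8/5;  E[N_5²] = Σ j²·p_5(j) = 14/5
Var[N_5] = 14/5 − (8/5)² = 6/25


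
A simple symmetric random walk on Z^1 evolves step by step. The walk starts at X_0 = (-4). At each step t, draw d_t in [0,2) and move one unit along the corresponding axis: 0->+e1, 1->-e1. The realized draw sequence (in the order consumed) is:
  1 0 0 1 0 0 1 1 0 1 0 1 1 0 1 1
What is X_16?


t=0: X=(-4), d=1 → -e1, X_1=(-5)
t=1: X=(-5), d=0 → +e1, X_2=(-4)
t=2: X=(-4), d=0 → +e1, X_3=(-3)
t=3: X=(-3), d=1 → -e1, X_4=(-4)
t=4: X=(-4), d=0 → +e1, X_5=(-3)
t=5: X=(-3), d=0 → +e1, X_6=(-2)
t=6: X=(-2), d=1 → -e1, X_7=(-3)
t=7: X=(-3), d=1 → -e1, X_8=(-4)
t=8: X=(-4), d=0 → +e1, X_9=(-3)
t=9: X=(-3), d=1 → -e1, X_10=(-4)
t=10: X=(-4), d=0 → +e1, X_11=(-3)
t=11: X=(-3), d=1 → -e1, X_12=(-4)
t=12: X=(-4), d=1 → -e1, X_13=(-5)
t=13: X=(-5), d=0 → +e1, X_14=(-4)
t=14: X=(-4), d=1 → -e1, X_15=(-5)
t=15: X=(-5), d=1 → -e1, X_16=(-6)

(-6)


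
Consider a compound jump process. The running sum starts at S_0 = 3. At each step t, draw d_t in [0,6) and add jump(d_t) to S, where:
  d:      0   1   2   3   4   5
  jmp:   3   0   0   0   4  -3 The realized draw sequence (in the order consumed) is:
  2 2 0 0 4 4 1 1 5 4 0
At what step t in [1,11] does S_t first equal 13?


t=0: S=3, d=2, jump=0, S_1=3
t=1: S=3, d=2, jump=0, S_2=3
t=2: S=3, d=0, jump=3, S_3=6
t=3: S=6, d=0, jump=3, S_4=9
t=4: S=9, d=4, jump=4, S_5=13
t=5: S=13, d=4, jump=4, S_6=17
t=6: S=17, d=1, jump=0, S_7=17
t=7: S=17, d=1, jump=0, S_8=17
t=8: S=17, d=5, jump=-3, S_9=14
t=9: S=14, d=4, jump=4, S_10=18
t=10: S=18, d=0, jump=3, S_11=21

5


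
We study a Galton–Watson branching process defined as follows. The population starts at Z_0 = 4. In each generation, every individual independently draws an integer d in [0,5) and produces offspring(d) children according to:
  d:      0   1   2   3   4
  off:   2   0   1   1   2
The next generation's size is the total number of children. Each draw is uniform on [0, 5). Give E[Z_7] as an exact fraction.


1119744/78125

Outcome values over d=0..4: [2, 0, 1, 1, 2]
Σy = 6, Σy² = 10, M = 5
μ = 6/5 = 6/5,  σ² = 10/5 − (6/5)² = 14/25
E[Z_0] = 4
E[Z_1] = 6/5·E[Z_0] = 24/5
E[Z_2] = 6/5·E[Z_1] = 144/25
E[Z_3] = 6/5·E[Z_2] = 864/125
E[Z_4] = 6/5·E[Z_3] = 5184/625
E[Z_5] = 6/5·E[Z_4] = 31104/3125
E[Z_6] = 6/5·E[Z_5] = 186624/15625
E[Z_7] = 6/5·E[Z_6] = 1119744/78125


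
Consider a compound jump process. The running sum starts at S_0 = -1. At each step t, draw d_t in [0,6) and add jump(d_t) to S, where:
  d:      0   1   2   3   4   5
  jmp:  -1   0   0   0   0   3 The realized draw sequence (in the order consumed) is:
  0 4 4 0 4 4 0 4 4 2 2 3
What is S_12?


t=0: S=-1, d=0, jump=-1, S_1=-2
t=1: S=-2, d=4, jump=0, S_2=-2
t=2: S=-2, d=4, jump=0, S_3=-2
t=3: S=-2, d=0, jump=-1, S_4=-3
t=4: S=-3, d=4, jump=0, S_5=-3
t=5: S=-3, d=4, jump=0, S_6=-3
t=6: S=-3, d=0, jump=-1, S_7=-4
t=7: S=-4, d=4, jump=0, S_8=-4
t=8: S=-4, d=4, jump=0, S_9=-4
t=9: S=-4, d=2, jump=0, S_10=-4
t=10: S=-4, d=2, jump=0, S_11=-4
t=11: S=-4, d=3, jump=0, S_12=-4

-4


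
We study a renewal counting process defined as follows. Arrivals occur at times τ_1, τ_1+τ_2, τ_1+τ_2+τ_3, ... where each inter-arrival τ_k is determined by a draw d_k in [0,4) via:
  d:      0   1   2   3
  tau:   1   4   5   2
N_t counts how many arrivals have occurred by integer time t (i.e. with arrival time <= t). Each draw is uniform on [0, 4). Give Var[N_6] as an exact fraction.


Inter-arrival values over d=0..3: [1, 4, 5, 2]
Each d has probability 1/4, so the pmf of τ is: f(1) = 1/4, f(2) = 1/4, f(4) = 1/4, f(5) = 1/4
Let p_n(j) = P(N_n = j), with p_0 = [1]. Condition on τ_1: p_n(0) = P(τ > n), and for j >= 1, p_n(j) = Σ_{k<=n} f(k)·p_{n−k}(j−1)
p_1 = [3/4, 1/4]  (j = 0..1)
p_2 = [1/2, 7/16, 1/16]  (j = 0..2)
p_3 = [1/2, 5/16, 11/64, 1/64]  (j = 0..3)
p_4 = [1/4, 1/2, 3/16, 15/256, 1/256]  (j = 0..4)
p_5 = [0, 5/8, 17/64, 23/256, 19/1024, 1/1024]  (j = 0..5)
p_6 = [0, 3/8, 29/64, 33/256, 19/512, 23/4096, 1/4096]  (j = 0..6)
E[N_6] = Σ j·p_6(j) = 7561/4096;  E[N_6²] = Σ j²·p_6(j) = 16755/4096
Var[N_6] = 16755/4096 − (7561/4096)² = 11459759/16777216

11459759/16777216


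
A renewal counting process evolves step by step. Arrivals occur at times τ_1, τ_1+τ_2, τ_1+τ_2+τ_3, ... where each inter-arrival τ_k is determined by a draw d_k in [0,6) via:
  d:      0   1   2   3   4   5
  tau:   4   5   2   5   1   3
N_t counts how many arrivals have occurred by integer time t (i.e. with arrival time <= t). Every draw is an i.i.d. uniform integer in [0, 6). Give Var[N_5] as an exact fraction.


Inter-arrival values over d=0..5: [4, 5, 2, 5, 1, 3]
Each d has probability 1/6, so the pmf of τ is: f(1) = 1/6, f(2) = 1/6, f(3) = 1/6, f(4) = 1/6, f(5) = 1/3
Let p_n(j) = P(N_n = j), with p_0 = [1]. Condition on τ_1: p_n(0) = P(τ > n), and for j >= 1, p_n(j) = Σ_{k<=n} f(k)·p_{n−k}(j−1)
p_1 = [5/6, 1/6]  (j = 0..1)
p_2 = [2/3, 11/36, 1/36]  (j = 0..2)
p_3 = [1/2, 5/12, 17/216, 1/216]  (j = 0..3)
p_4 = [1/3, 1/2, 4/27, 23/1296, 1/1296]  (j = 0..4)
p_5 = [0, 13/18, 25/108, 55/1296, 29/7776, 1/7776]  (j = 0..5)
E[N_5] = Σ j·p_5(j) = 10327/7776;  E[N_5²] = Σ j²·p_5(j) = 5425/2592
Var[N_5] = 5425/2592 − (10327/7776)² = 19907471/60466176

19907471/60466176


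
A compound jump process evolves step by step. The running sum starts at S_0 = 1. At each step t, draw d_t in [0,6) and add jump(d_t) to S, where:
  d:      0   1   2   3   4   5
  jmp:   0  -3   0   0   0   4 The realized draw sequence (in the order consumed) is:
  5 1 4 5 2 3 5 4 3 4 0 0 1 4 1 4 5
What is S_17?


t=0: S=1, d=5, jump=4, S_1=5
t=1: S=5, d=1, jump=-3, S_2=2
t=2: S=2, d=4, jump=0, S_3=2
t=3: S=2, d=5, jump=4, S_4=6
t=4: S=6, d=2, jump=0, S_5=6
t=5: S=6, d=3, jump=0, S_6=6
t=6: S=6, d=5, jump=4, S_7=10
t=7: S=10, d=4, jump=0, S_8=10
t=8: S=10, d=3, jump=0, S_9=10
t=9: S=10, d=4, jump=0, S_10=10
t=10: S=10, d=0, jump=0, S_11=10
t=11: S=10, d=0, jump=0, S_12=10
t=12: S=10, d=1, jump=-3, S_13=7
t=13: S=7, d=4, jump=0, S_14=7
t=14: S=7, d=1, jump=-3, S_15=4
t=15: S=4, d=4, jump=0, S_16=4
t=16: S=4, d=5, jump=4, S_17=8

8


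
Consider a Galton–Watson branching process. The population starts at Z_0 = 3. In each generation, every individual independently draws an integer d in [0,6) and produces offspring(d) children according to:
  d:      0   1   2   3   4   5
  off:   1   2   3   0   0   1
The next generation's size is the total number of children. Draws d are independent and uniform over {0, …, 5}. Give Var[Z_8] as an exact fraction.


Outcome values over d=0..5: [1, 2, 3, 0, 0, 1]
Σy = 7, Σy² = 15, M = 6
μ = 7/6 = 7/6,  σ² = 15/6 − (7/6)² = 41/36
V_0 = 0, E_0 = 3
V_1 = 41/36·E_0 + (7/6)²·V_0 = 41/12;  E_1 = 7/2
V_2 = 41/36·E_1 + (7/6)²·V_1 = 3731/432;  E_2 = 49/12
V_3 = 41/36·E_2 + (7/6)²·V_2 = 255143/15552;  E_3 = 343/72
V_4 = 41/36·E_3 + (7/6)²·V_3 = 15539615/559872;  E_4 = 2401/432
V_5 = 41/36·E_4 + (7/6)²·V_4 = 889020671/20155392;  E_5 = 16807/2592
V_6 = 41/36·E_5 + (7/6)²·V_5 = 48920353391/725594112;  E_6 = 117649/15552
V_7 = 41/36·E_6 + (7/6)²·V_6 = 2622147617663/26121388032;  E_7 = 823543/93312
V_8 = 41/36·E_7 + (7/6)²·V_7 = 137937345928655/940369969152;  E_8 = 5764801/559872

137937345928655/940369969152


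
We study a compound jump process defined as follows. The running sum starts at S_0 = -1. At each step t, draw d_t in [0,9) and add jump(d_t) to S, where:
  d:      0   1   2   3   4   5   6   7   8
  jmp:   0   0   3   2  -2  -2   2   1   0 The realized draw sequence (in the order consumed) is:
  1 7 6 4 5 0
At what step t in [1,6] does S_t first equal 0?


2

t=0: S=-1, d=1, jump=0, S_1=-1
t=1: S=-1, d=7, jump=1, S_2=0
t=2: S=0, d=6, jump=2, S_3=2
t=3: S=2, d=4, jump=-2, S_4=0
t=4: S=0, d=5, jump=-2, S_5=-2
t=5: S=-2, d=0, jump=0, S_6=-2


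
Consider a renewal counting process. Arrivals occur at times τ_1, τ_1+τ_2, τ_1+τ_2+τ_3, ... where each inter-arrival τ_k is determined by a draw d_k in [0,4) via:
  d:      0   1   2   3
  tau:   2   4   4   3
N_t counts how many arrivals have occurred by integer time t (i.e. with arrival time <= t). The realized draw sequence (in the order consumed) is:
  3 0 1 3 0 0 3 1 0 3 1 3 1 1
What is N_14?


5

draw d_1=3: τ_1=3, arrival time A_1=3
draw d_2=0: τ_2=2, arrival time A_2=5
draw d_3=1: τ_3=4, arrival time A_3=9
draw d_4=3: τ_4=3, arrival time A_4=12
draw d_5=0: τ_5=2, arrival time A_5=14
draw d_6=0: τ_6=2, arrival time A_6=16
draw d_7=3: τ_7=3, arrival time A_7=19
draw d_8=1: τ_8=4, arrival time A_8=23
draw d_9=0: τ_9=2, arrival time A_9=25
draw d_10=3: τ_10=3, arrival time A_10=28
draw d_11=1: τ_11=4, arrival time A_11=32
draw d_12=3: τ_12=3, arrival time A_12=35
draw d_13=1: τ_13=4, arrival time A_13=39
draw d_14=1: τ_14=4, arrival time A_14=43
N_t over t=0..14: 0:0 1:0 2:0 3:1 4:1 5:2 6:2 7:2 8:2 9:3 10:3 11:3 12:4 13:4 14:5


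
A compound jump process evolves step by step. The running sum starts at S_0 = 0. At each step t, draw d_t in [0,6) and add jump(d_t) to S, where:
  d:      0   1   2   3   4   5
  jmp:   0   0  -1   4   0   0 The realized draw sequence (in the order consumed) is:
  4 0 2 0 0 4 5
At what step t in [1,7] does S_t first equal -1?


3

t=0: S=0, d=4, jump=0, S_1=0
t=1: S=0, d=0, jump=0, S_2=0
t=2: S=0, d=2, jump=-1, S_3=-1
t=3: S=-1, d=0, jump=0, S_4=-1
t=4: S=-1, d=0, jump=0, S_5=-1
t=5: S=-1, d=4, jump=0, S_6=-1
t=6: S=-1, d=5, jump=0, S_7=-1


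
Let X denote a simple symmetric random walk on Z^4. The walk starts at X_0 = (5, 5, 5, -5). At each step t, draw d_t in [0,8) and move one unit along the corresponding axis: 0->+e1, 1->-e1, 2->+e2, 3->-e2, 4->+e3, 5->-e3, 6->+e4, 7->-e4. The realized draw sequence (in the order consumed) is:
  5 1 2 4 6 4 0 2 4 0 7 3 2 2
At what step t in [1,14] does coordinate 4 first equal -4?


5

t=0: X=(5, 5, 5, -5), d=5 → -e3, X_1=(5, 5, 4, -5)
t=1: X=(5, 5, 4, -5), d=1 → -e1, X_2=(4, 5, 4, -5)
t=2: X=(4, 5, 4, -5), d=2 → +e2, X_3=(4, 6, 4, -5)
t=3: X=(4, 6, 4, -5), d=4 → +e3, X_4=(4, 6, 5, -5)
t=4: X=(4, 6, 5, -5), d=6 → +e4, X_5=(4, 6, 5, -4)
t=5: X=(4, 6, 5, -4), d=4 → +e3, X_6=(4, 6, 6, -4)
t=6: X=(4, 6, 6, -4), d=0 → +e1, X_7=(5, 6, 6, -4)
t=7: X=(5, 6, 6, -4), d=2 → +e2, X_8=(5, 7, 6, -4)
t=8: X=(5, 7, 6, -4), d=4 → +e3, X_9=(5, 7, 7, -4)
t=9: X=(5, 7, 7, -4), d=0 → +e1, X_10=(6, 7, 7, -4)
t=10: X=(6, 7, 7, -4), d=7 → -e4, X_11=(6, 7, 7, -5)
t=11: X=(6, 7, 7, -5), d=3 → -e2, X_12=(6, 6, 7, -5)
t=12: X=(6, 6, 7, -5), d=2 → +e2, X_13=(6, 7, 7, -5)
t=13: X=(6, 7, 7, -5), d=2 → +e2, X_14=(6, 8, 7, -5)


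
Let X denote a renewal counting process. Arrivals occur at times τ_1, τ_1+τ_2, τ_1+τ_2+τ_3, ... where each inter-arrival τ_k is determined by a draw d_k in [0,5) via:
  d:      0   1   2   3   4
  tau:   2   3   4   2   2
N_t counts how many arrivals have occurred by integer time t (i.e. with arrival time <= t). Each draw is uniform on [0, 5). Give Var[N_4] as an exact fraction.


144/625

Inter-arrival values over d=0..4: [2, 3, 4, 2, 2]
Each d has probability 1/5, so the pmf of τ is: f(2) = 3/5, f(3) = 1/5, f(4) = 1/5
Let p_n(j) = P(N_n = j), with p_0 = [1]. Condition on τ_1: p_n(0) = P(τ > n), and for j >= 1, p_n(j) = Σ_{k<=n} f(k)·p_{n−k}(j−1)
p_1 = [1]  (j = 0)
p_2 = [2/5, 3/5]  (j = 0..1)
p_3 = [1/5, 4/5]  (j = 0..1)
p_4 = [0, 16/25, 9/25]  (j = 0..2)
E[N_4] = Σ j·p_4(j) = 34/25;  E[N_4²] = Σ j²·p_4(j) = 52/25
Var[N_4] = 52/25 − (34/25)² = 144/625


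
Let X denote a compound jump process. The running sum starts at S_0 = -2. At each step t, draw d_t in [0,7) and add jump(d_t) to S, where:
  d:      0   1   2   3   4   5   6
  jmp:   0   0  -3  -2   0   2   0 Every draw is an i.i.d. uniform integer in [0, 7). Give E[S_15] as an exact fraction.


Outcome values over d=0..6: [0, 0, -3, -2, 0, 2, 0]
Σy = -3, Σy² = 17, M = 7
μ = -3/7 = -3/7,  σ² = 17/7 − (-3/7)² = 110/49
E[S_15] = -2 + 15·(-3/7) = -59/7

-59/7


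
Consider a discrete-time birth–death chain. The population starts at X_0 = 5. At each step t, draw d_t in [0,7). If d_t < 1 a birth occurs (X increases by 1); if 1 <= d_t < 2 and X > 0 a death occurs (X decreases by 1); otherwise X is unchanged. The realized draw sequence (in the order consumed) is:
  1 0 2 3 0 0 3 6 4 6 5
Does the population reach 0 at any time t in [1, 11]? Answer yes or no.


no

t=0: X=5, d=1 → death, X_1=4
t=1: X=4, d=0 → birth, X_2=5
t=2: X=5, d=2 → hold, X_3=5
t=3: X=5, d=3 → hold, X_4=5
t=4: X=5, d=0 → birth, X_5=6
t=5: X=6, d=0 → birth, X_6=7
t=6: X=7, d=3 → hold, X_7=7
t=7: X=7, d=6 → hold, X_8=7
t=8: X=7, d=4 → hold, X_9=7
t=9: X=7, d=6 → hold, X_10=7
t=10: X=7, d=5 → hold, X_11=7


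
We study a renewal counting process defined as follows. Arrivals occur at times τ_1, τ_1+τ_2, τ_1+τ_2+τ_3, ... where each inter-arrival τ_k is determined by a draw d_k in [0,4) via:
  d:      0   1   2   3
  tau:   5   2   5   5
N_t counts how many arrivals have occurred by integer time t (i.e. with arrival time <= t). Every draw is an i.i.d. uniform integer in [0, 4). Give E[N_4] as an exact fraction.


Inter-arrival values over d=0..3: [5, 2, 5, 5]
Each d has probability 1/4, so the pmf of τ is: f(2) = 1/4, f(5) = 3/4
Renewal equation for m(n) = E[N_n]: condition on τ_1 = k (if k <= n, one arrival plus a fresh copy on the remaining n−k steps): m(n) = F(n) + Σ_{k<=n} f(k)·m(n−k), where F(n) = P(τ <= n) and m(0) = 0
m(1) = F(1) = 0
m(2) = F(2) = 1/4
m(3) = F(3) = 1/4
m(4) = F(4) + f(2)·m(2) = 1/4 + 1/4·1/4 = 5/16
E[N_4] = m(4) = 5/16

5/16


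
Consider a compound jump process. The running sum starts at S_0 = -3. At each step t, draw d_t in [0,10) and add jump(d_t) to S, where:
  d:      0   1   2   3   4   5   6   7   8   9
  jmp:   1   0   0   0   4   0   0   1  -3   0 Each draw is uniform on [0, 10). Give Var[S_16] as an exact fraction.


1044/25

Outcome values over d=0..9: [1, 0, 0, 0, 4, 0, 0, 1, -3, 0]
Σy = 3, Σy² = 27, M = 10
μ = 3/10 = 3/10,  σ² = 27/10 − (3/10)² = 261/100
Independent increments: Var[S_16] = 16·σ² = 16·(261/100) = 1044/25


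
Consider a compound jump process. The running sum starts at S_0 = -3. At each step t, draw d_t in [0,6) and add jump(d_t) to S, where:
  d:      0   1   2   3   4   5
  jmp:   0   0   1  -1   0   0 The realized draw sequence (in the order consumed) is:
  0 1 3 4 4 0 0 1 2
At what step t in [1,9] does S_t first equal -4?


3

t=0: S=-3, d=0, jump=0, S_1=-3
t=1: S=-3, d=1, jump=0, S_2=-3
t=2: S=-3, d=3, jump=-1, S_3=-4
t=3: S=-4, d=4, jump=0, S_4=-4
t=4: S=-4, d=4, jump=0, S_5=-4
t=5: S=-4, d=0, jump=0, S_6=-4
t=6: S=-4, d=0, jump=0, S_7=-4
t=7: S=-4, d=1, jump=0, S_8=-4
t=8: S=-4, d=2, jump=1, S_9=-3


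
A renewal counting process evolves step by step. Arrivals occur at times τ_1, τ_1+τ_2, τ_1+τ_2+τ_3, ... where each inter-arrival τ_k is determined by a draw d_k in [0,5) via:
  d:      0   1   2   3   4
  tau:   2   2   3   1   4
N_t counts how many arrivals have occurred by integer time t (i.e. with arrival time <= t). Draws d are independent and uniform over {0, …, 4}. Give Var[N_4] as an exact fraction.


143904/390625

Inter-arrival values over d=0..4: [2, 2, 3, 1, 4]
Each d has probability 1/5, so the pmf of τ is: f(1) = 1/5, f(2) = 2/5, f(3) = 1/5, f(4) = 1/5
Let p_n(j) = P(N_n = j), with p_0 = [1]. Condition on τ_1: p_n(0) = P(τ > n), and for j >= 1, p_n(j) = Σ_{k<=n} f(k)·p_{n−k}(j−1)
p_1 = [4/5, 1/5]  (j = 0..1)
p_2 = [2/5, 14/25, 1/25]  (j = 0..2)
p_3 = [1/5, 3/5, 24/125, 1/125]  (j = 0..3)
p_4 = [0, 14/25, 48/125, 34/625, 1/625]  (j = 0..4)
E[N_4] = Σ j·p_4(j) = 936/625;  E[N_4²] = Σ j²·p_4(j) = 1632/625
Var[N_4] = 1632/625 − (936/625)² = 143904/390625


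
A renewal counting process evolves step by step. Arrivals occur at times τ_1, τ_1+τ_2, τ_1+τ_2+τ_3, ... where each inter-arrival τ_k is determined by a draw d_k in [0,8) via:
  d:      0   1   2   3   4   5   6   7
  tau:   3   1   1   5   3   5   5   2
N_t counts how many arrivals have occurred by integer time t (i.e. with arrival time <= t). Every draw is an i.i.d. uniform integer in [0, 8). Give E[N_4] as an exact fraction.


Inter-arrival values over d=0..7: [3, 1, 1, 5, 3, 5, 5, 2]
Each d has probability 1/8, so the pmf of τ is: f(1) = 1/4, f(2) = 1/8, f(3) = 1/4, f(5) = 3/8
Renewal equation for m(n) = E[N_n]: condition on τ_1 = k (if k <= n, one arrival plus a fresh copy on the remaining n−k steps): m(n) = F(n) + Σ_{k<=n} f(k)·m(n−k), where F(n) = P(τ <= n) and m(0) = 0
m(1) = F(1) = 1/4
m(2) = F(2) + f(1)·m(1) = 3/8 + 1/4·1/4 = 7/16
m(3) = F(3) + f(1)·m(2) + f(2)·m(1) = 5/8 + 1/4·7/16 + 1/8·1/4 = 49/64
m(4) = F(4) + f(1)·m(3) + f(2)·m(2) + f(3)·m(1) = 5/8 + 1/4·49/64 + 1/8·7/16 + 1/4·1/4 = 239/256
E[N_4] = m(4) = 239/256

239/256


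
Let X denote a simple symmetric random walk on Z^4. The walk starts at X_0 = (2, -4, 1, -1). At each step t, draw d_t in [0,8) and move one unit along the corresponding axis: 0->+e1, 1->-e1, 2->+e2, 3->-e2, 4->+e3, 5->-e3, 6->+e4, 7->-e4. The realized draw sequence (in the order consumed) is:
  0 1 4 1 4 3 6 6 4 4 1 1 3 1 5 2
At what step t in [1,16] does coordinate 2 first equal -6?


t=0: X=(2, -4, 1, -1), d=0 → +e1, X_1=(3, -4, 1, -1)
t=1: X=(3, -4, 1, -1), d=1 → -e1, X_2=(2, -4, 1, -1)
t=2: X=(2, -4, 1, -1), d=4 → +e3, X_3=(2, -4, 2, -1)
t=3: X=(2, -4, 2, -1), d=1 → -e1, X_4=(1, -4, 2, -1)
t=4: X=(1, -4, 2, -1), d=4 → +e3, X_5=(1, -4, 3, -1)
t=5: X=(1, -4, 3, -1), d=3 → -e2, X_6=(1, -5, 3, -1)
t=6: X=(1, -5, 3, -1), d=6 → +e4, X_7=(1, -5, 3, 0)
t=7: X=(1, -5, 3, 0), d=6 → +e4, X_8=(1, -5, 3, 1)
t=8: X=(1, -5, 3, 1), d=4 → +e3, X_9=(1, -5, 4, 1)
t=9: X=(1, -5, 4, 1), d=4 → +e3, X_10=(1, -5, 5, 1)
t=10: X=(1, -5, 5, 1), d=1 → -e1, X_11=(0, -5, 5, 1)
t=11: X=(0, -5, 5, 1), d=1 → -e1, X_12=(-1, -5, 5, 1)
t=12: X=(-1, -5, 5, 1), d=3 → -e2, X_13=(-1, -6, 5, 1)
t=13: X=(-1, -6, 5, 1), d=1 → -e1, X_14=(-2, -6, 5, 1)
t=14: X=(-2, -6, 5, 1), d=5 → -e3, X_15=(-2, -6, 4, 1)
t=15: X=(-2, -6, 4, 1), d=2 → +e2, X_16=(-2, -5, 4, 1)

13


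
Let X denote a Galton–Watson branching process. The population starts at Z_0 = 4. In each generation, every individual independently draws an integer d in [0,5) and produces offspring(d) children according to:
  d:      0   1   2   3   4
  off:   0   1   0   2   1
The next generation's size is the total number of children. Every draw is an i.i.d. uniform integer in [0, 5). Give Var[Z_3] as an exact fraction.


54656/15625

Outcome values over d=0..4: [0, 1, 0, 2, 1]
Σy = 4, Σy² = 6, M = 5
μ = 4/5 = 4/5,  σ² = 6/5 − (4/5)² = 14/25
V_0 = 0, E_0 = 4
V_1 = 14/25·E_0 + (4/5)²·V_0 = 56/25;  E_1 = 16/5
V_2 = 14/25·E_1 + (4/5)²·V_1 = 2016/625;  E_2 = 64/25
V_3 = 14/25·E_2 + (4/5)²·V_2 = 54656/15625;  E_3 = 256/125


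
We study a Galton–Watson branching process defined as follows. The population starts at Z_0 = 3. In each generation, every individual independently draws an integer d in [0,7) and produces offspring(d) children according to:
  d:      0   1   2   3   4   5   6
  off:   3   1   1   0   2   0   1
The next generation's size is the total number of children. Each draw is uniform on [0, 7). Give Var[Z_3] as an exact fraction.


Outcome values over d=0..6: [3, 1, 1, 0, 2, 0, 1]
Σy = 8, Σy² = 16, M = 7
μ = 8/7 = 8/7,  σ² = 16/7 − (8/7)² = 48/49
V_0 = 0, E_0 = 3
V_1 = 48/49·E_0 + (8/7)²·V_0 = 144/49;  E_1 = 24/7
V_2 = 48/49·E_1 + (8/7)²·V_1 = 17280/2401;  E_2 = 192/49
V_3 = 48/49·E_2 + (8/7)²·V_2 = 1557504/117649;  E_3 = 1536/343

1557504/117649


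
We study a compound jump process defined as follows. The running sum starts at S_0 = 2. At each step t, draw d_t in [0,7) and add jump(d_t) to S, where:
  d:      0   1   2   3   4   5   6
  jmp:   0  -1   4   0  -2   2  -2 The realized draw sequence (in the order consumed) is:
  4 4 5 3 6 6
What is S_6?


t=0: S=2, d=4, jump=-2, S_1=0
t=1: S=0, d=4, jump=-2, S_2=-2
t=2: S=-2, d=5, jump=2, S_3=0
t=3: S=0, d=3, jump=0, S_4=0
t=4: S=0, d=6, jump=-2, S_5=-2
t=5: S=-2, d=6, jump=-2, S_6=-4

-4


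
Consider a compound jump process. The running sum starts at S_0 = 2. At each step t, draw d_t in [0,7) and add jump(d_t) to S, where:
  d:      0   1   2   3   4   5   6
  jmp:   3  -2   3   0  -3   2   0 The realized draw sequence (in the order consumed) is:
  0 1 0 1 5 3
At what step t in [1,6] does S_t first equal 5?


1

t=0: S=2, d=0, jump=3, S_1=5
t=1: S=5, d=1, jump=-2, S_2=3
t=2: S=3, d=0, jump=3, S_3=6
t=3: S=6, d=1, jump=-2, S_4=4
t=4: S=4, d=5, jump=2, S_5=6
t=5: S=6, d=3, jump=0, S_6=6


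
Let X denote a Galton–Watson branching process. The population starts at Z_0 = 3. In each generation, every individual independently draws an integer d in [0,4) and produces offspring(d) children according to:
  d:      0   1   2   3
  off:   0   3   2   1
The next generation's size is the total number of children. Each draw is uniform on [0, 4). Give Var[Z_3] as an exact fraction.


2565/64

Outcome values over d=0..3: [0, 3, 2, 1]
Σy = 6, Σy² = 14, M = 4
μ = 6/4 = 3/2,  σ² = 14/4 − (3/2)² = 5/4
V_0 = 0, E_0 = 3
V_1 = 5/4·E_0 + (3/2)²·V_0 = 15/4;  E_1 = 9/2
V_2 = 5/4·E_1 + (3/2)²·V_1 = 225/16;  E_2 = 27/4
V_3 = 5/4·E_2 + (3/2)²·V_2 = 2565/64;  E_3 = 81/8


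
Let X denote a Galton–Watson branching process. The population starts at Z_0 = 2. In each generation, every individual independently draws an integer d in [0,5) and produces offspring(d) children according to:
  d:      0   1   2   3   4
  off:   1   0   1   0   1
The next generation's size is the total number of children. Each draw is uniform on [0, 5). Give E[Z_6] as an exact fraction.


Outcome values over d=0..4: [1, 0, 1, 0, 1]
Σy = 3, Σy² = 3, M = 5
μ = 3/5 = 3/5,  σ² = 3/5 − (3/5)² = 6/25
E[Z_0] = 2
E[Z_1] = 3/5·E[Z_0] = 6/5
E[Z_2] = 3/5·E[Z_1] = 18/25
E[Z_3] = 3/5·E[Z_2] = 54/125
E[Z_4] = 3/5·E[Z_3] = 162/625
E[Z_5] = 3/5·E[Z_4] = 486/3125
E[Z_6] = 3/5·E[Z_5] = 1458/15625

1458/15625


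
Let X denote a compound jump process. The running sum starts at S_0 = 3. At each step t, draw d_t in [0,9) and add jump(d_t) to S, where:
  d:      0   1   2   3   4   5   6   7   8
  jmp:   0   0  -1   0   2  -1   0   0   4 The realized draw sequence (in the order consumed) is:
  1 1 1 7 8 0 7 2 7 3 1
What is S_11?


t=0: S=3, d=1, jump=0, S_1=3
t=1: S=3, d=1, jump=0, S_2=3
t=2: S=3, d=1, jump=0, S_3=3
t=3: S=3, d=7, jump=0, S_4=3
t=4: S=3, d=8, jump=4, S_5=7
t=5: S=7, d=0, jump=0, S_6=7
t=6: S=7, d=7, jump=0, S_7=7
t=7: S=7, d=2, jump=-1, S_8=6
t=8: S=6, d=7, jump=0, S_9=6
t=9: S=6, d=3, jump=0, S_10=6
t=10: S=6, d=1, jump=0, S_11=6

6


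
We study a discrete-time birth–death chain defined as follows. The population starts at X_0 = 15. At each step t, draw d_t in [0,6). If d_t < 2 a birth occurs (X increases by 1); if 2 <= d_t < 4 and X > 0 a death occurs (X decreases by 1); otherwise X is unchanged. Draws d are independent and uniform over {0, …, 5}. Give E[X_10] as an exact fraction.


15

X can drop by at most 1 per step and X_0 = 15 > T = 10, so X_t >= 15 − t >= 5 > 0 for every t <= 10: the floor at 0 (the 'and X > 0' condition) never binds. Hence X_10 = X_0 + Σ_{t<10} Y_t with i.i.d. increments Y_t = y(d_t) ∈ {+1, −1, 0}.
Outcome values over d=0..5: [1, 1, -1, -1, 0, 0]
Σy = 0, Σy² = 4, M = 6
μ = 0/6 = 0,  σ² = 4/6 − (0)² = 2/3
E[X_10] = 15 + 10·(0) = 15


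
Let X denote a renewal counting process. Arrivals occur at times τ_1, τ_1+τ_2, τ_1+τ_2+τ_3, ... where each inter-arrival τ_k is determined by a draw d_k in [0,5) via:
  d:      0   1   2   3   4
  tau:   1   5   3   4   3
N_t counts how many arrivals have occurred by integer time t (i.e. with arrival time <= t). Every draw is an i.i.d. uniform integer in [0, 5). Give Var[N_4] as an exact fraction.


168714/390625

Inter-arrival values over d=0..4: [1, 5, 3, 4, 3]
Each d has probability 1/5, so the pmf of τ is: f(1) = 1/5, f(3) = 2/5, f(4) = 1/5, f(5) = 1/5
Let p_n(j) = P(N_n = j), with p_0 = [1]. Condition on τ_1: p_n(0) = P(τ > n), and for j >= 1, p_n(j) = Σ_{k<=n} f(k)·p_{n−k}(j−1)
p_1 = [4/5, 1/5]  (j = 0..1)
p_2 = [4/5, 4/25, 1/25]  (j = 0..2)
p_3 = [2/5, 14/25, 4/125, 1/125]  (j = 0..3)
p_4 = [1/5, 3/5, 24/125, 4/625, 1/625]  (j = 0..4)
E[N_4] = Σ j·p_4(j) = 631/625;  E[N_4²] = Σ j²·p_4(j) = 907/625
Var[N_4] = 907/625 − (631/625)² = 168714/390625


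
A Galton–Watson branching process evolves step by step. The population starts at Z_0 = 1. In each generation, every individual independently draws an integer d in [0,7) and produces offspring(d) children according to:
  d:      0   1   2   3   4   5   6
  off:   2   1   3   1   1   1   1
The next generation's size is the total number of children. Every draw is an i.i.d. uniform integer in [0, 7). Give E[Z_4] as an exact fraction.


Outcome values over d=0..6: [2, 1, 3, 1, 1, 1, 1]
Σy = 10, Σy² = 18, M = 7
μ = 10/7 = 10/7,  σ² = 18/7 − (10/7)² = 26/49
E[Z_0] = 1
E[Z_1] = 10/7·E[Z_0] = 10/7
E[Z_2] = 10/7·E[Z_1] = 100/49
E[Z_3] = 10/7·E[Z_2] = 1000/343
E[Z_4] = 10/7·E[Z_3] = 10000/2401

10000/2401


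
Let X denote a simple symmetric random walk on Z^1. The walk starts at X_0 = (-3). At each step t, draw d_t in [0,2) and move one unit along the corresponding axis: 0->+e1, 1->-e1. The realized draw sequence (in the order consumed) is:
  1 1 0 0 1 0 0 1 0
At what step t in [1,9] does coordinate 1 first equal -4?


t=0: X=(-3), d=1 → -e1, X_1=(-4)
t=1: X=(-4), d=1 → -e1, X_2=(-5)
t=2: X=(-5), d=0 → +e1, X_3=(-4)
t=3: X=(-4), d=0 → +e1, X_4=(-3)
t=4: X=(-3), d=1 → -e1, X_5=(-4)
t=5: X=(-4), d=0 → +e1, X_6=(-3)
t=6: X=(-3), d=0 → +e1, X_7=(-2)
t=7: X=(-2), d=1 → -e1, X_8=(-3)
t=8: X=(-3), d=0 → +e1, X_9=(-2)

1


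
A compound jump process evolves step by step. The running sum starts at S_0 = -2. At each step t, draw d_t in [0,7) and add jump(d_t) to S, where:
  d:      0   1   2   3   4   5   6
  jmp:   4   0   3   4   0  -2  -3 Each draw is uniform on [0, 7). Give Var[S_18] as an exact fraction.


Outcome values over d=0..6: [4, 0, 3, 4, 0, -2, -3]
Σy = 6, Σy² = 54, M = 7
μ = 6/7 = 6/7,  σ² = 54/7 − (6/7)² = 342/49
Independent increments: Var[S_18] = 18·σ² = 18·(342/49) = 6156/49

6156/49


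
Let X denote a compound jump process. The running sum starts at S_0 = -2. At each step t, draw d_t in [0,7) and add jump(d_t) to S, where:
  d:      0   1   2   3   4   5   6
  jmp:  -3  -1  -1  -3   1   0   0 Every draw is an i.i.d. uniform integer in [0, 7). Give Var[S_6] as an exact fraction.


Outcome values over d=0..6: [-3, -1, -1, -3, 1, 0, 0]
Σy = -7, Σy² = 21, M = 7
μ = -7/7 = -1,  σ² = 21/7 − (-1)² = 2
Independent increments: Var[S_6] = 6·σ² = 6·(2) = 12

12


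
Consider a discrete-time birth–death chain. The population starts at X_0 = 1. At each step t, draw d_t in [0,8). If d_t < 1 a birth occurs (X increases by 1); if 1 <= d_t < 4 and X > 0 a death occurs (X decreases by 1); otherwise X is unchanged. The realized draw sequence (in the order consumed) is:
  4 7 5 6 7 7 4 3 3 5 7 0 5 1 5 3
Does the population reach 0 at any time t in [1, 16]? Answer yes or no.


t=0: X=1, d=4 → hold, X_1=1
t=1: X=1, d=7 → hold, X_2=1
t=2: X=1, d=5 → hold, X_3=1
t=3: X=1, d=6 → hold, X_4=1
t=4: X=1, d=7 → hold, X_5=1
t=5: X=1, d=7 → hold, X_6=1
t=6: X=1, d=4 → hold, X_7=1
t=7: X=1, d=3 → death, X_8=0
t=8: X=0, d=3 → hold, X_9=0
t=9: X=0, d=5 → hold, X_10=0
t=10: X=0, d=7 → hold, X_11=0
t=11: X=0, d=0 → birth, X_12=1
t=12: X=1, d=5 → hold, X_13=1
t=13: X=1, d=1 → death, X_14=0
t=14: X=0, d=5 → hold, X_15=0
t=15: X=0, d=3 → hold, X_16=0

yes


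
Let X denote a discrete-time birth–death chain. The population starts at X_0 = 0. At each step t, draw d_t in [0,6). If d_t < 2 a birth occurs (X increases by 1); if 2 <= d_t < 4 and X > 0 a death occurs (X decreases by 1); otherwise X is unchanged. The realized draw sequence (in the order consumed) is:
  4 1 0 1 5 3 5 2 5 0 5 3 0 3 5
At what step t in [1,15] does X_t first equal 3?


4

t=0: X=0, d=4 → hold, X_1=0
t=1: X=0, d=1 → birth, X_2=1
t=2: X=1, d=0 → birth, X_3=2
t=3: X=2, d=1 → birth, X_4=3
t=4: X=3, d=5 → hold, X_5=3
t=5: X=3, d=3 → death, X_6=2
t=6: X=2, d=5 → hold, X_7=2
t=7: X=2, d=2 → death, X_8=1
t=8: X=1, d=5 → hold, X_9=1
t=9: X=1, d=0 → birth, X_10=2
t=10: X=2, d=5 → hold, X_11=2
t=11: X=2, d=3 → death, X_12=1
t=12: X=1, d=0 → birth, X_13=2
t=13: X=2, d=3 → death, X_14=1
t=14: X=1, d=5 → hold, X_15=1


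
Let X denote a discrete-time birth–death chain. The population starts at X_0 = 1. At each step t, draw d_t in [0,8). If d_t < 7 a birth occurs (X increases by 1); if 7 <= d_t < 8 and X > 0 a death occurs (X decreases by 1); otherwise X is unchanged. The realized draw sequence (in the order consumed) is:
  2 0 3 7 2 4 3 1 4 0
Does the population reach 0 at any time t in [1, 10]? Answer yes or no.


t=0: X=1, d=2 → birth, X_1=2
t=1: X=2, d=0 → birth, X_2=3
t=2: X=3, d=3 → birth, X_3=4
t=3: X=4, d=7 → death, X_4=3
t=4: X=3, d=2 → birth, X_5=4
t=5: X=4, d=4 → birth, X_6=5
t=6: X=5, d=3 → birth, X_7=6
t=7: X=6, d=1 → birth, X_8=7
t=8: X=7, d=4 → birth, X_9=8
t=9: X=8, d=0 → birth, X_10=9

no


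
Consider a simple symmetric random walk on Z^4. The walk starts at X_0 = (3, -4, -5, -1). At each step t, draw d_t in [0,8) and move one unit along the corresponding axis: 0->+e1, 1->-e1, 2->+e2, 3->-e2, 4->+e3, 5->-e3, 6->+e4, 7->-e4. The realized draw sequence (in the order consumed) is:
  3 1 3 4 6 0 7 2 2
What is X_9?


t=0: X=(3, -4, -5, -1), d=3 → -e2, X_1=(3, -5, -5, -1)
t=1: X=(3, -5, -5, -1), d=1 → -e1, X_2=(2, -5, -5, -1)
t=2: X=(2, -5, -5, -1), d=3 → -e2, X_3=(2, -6, -5, -1)
t=3: X=(2, -6, -5, -1), d=4 → +e3, X_4=(2, -6, -4, -1)
t=4: X=(2, -6, -4, -1), d=6 → +e4, X_5=(2, -6, -4, 0)
t=5: X=(2, -6, -4, 0), d=0 → +e1, X_6=(3, -6, -4, 0)
t=6: X=(3, -6, -4, 0), d=7 → -e4, X_7=(3, -6, -4, -1)
t=7: X=(3, -6, -4, -1), d=2 → +e2, X_8=(3, -5, -4, -1)
t=8: X=(3, -5, -4, -1), d=2 → +e2, X_9=(3, -4, -4, -1)

(3, -4, -4, -1)


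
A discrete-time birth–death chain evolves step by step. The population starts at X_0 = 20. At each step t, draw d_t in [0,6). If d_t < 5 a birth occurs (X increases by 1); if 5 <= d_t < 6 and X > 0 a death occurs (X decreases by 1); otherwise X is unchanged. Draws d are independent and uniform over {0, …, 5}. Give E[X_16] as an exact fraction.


92/3

X can drop by at most 1 per step and X_0 = 20 > T = 16, so X_t >= 20 − t >= 4 > 0 for every t <= 16: the floor at 0 (the 'and X > 0' condition) never binds. Hence X_16 = X_0 + Σ_{t<16} Y_t with i.i.d. increments Y_t = y(d_t) ∈ {+1, −1, 0}.
Outcome values over d=0..5: [1, 1, 1, 1, 1, -1]
Σy = 4, Σy² = 6, M = 6
μ = 4/6 = 2/3,  σ² = 6/6 − (2/3)² = 5/9
E[X_16] = 20 + 16·(2/3) = 92/3


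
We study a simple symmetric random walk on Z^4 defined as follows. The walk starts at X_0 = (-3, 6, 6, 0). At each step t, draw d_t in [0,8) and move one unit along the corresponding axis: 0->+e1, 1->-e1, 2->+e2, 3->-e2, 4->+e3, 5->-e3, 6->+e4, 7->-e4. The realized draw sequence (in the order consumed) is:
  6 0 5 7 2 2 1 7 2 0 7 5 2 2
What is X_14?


t=0: X=(-3, 6, 6, 0), d=6 → +e4, X_1=(-3, 6, 6, 1)
t=1: X=(-3, 6, 6, 1), d=0 → +e1, X_2=(-2, 6, 6, 1)
t=2: X=(-2, 6, 6, 1), d=5 → -e3, X_3=(-2, 6, 5, 1)
t=3: X=(-2, 6, 5, 1), d=7 → -e4, X_4=(-2, 6, 5, 0)
t=4: X=(-2, 6, 5, 0), d=2 → +e2, X_5=(-2, 7, 5, 0)
t=5: X=(-2, 7, 5, 0), d=2 → +e2, X_6=(-2, 8, 5, 0)
t=6: X=(-2, 8, 5, 0), d=1 → -e1, X_7=(-3, 8, 5, 0)
t=7: X=(-3, 8, 5, 0), d=7 → -e4, X_8=(-3, 8, 5, -1)
t=8: X=(-3, 8, 5, -1), d=2 → +e2, X_9=(-3, 9, 5, -1)
t=9: X=(-3, 9, 5, -1), d=0 → +e1, X_10=(-2, 9, 5, -1)
t=10: X=(-2, 9, 5, -1), d=7 → -e4, X_11=(-2, 9, 5, -2)
t=11: X=(-2, 9, 5, -2), d=5 → -e3, X_12=(-2, 9, 4, -2)
t=12: X=(-2, 9, 4, -2), d=2 → +e2, X_13=(-2, 10, 4, -2)
t=13: X=(-2, 10, 4, -2), d=2 → +e2, X_14=(-2, 11, 4, -2)

(-2, 11, 4, -2)
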